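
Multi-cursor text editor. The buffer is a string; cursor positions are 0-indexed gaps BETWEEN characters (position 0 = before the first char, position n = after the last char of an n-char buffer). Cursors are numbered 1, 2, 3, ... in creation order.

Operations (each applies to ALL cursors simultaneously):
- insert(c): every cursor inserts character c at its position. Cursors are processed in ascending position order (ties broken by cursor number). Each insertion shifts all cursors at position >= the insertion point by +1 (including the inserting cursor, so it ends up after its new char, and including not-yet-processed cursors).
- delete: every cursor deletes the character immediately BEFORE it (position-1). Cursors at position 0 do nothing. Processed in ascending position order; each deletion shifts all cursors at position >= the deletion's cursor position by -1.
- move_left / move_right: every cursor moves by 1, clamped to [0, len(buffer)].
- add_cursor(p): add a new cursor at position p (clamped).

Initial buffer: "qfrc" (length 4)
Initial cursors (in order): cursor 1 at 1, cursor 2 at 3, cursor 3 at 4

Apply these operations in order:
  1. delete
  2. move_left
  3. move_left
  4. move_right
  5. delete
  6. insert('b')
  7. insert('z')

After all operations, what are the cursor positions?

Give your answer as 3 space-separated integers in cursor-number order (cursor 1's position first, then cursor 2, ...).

After op 1 (delete): buffer="f" (len 1), cursors c1@0 c2@1 c3@1, authorship .
After op 2 (move_left): buffer="f" (len 1), cursors c1@0 c2@0 c3@0, authorship .
After op 3 (move_left): buffer="f" (len 1), cursors c1@0 c2@0 c3@0, authorship .
After op 4 (move_right): buffer="f" (len 1), cursors c1@1 c2@1 c3@1, authorship .
After op 5 (delete): buffer="" (len 0), cursors c1@0 c2@0 c3@0, authorship 
After op 6 (insert('b')): buffer="bbb" (len 3), cursors c1@3 c2@3 c3@3, authorship 123
After op 7 (insert('z')): buffer="bbbzzz" (len 6), cursors c1@6 c2@6 c3@6, authorship 123123

Answer: 6 6 6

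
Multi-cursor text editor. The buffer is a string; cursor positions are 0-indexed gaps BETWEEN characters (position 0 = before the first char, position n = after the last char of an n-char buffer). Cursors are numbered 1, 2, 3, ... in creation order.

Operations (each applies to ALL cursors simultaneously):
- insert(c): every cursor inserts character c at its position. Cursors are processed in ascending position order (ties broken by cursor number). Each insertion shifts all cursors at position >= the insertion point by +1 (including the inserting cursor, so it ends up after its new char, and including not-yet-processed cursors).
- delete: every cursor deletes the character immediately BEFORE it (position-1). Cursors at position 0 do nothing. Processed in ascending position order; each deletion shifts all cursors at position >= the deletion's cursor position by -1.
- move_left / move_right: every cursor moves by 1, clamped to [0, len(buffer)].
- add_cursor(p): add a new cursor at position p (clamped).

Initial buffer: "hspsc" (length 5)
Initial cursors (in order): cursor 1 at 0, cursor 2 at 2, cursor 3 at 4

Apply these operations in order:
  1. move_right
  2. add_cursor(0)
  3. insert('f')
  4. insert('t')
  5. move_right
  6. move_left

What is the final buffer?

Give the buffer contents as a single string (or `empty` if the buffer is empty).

After op 1 (move_right): buffer="hspsc" (len 5), cursors c1@1 c2@3 c3@5, authorship .....
After op 2 (add_cursor(0)): buffer="hspsc" (len 5), cursors c4@0 c1@1 c2@3 c3@5, authorship .....
After op 3 (insert('f')): buffer="fhfspfscf" (len 9), cursors c4@1 c1@3 c2@6 c3@9, authorship 4.1..2..3
After op 4 (insert('t')): buffer="fthftspftscft" (len 13), cursors c4@2 c1@5 c2@9 c3@13, authorship 44.11..22..33
After op 5 (move_right): buffer="fthftspftscft" (len 13), cursors c4@3 c1@6 c2@10 c3@13, authorship 44.11..22..33
After op 6 (move_left): buffer="fthftspftscft" (len 13), cursors c4@2 c1@5 c2@9 c3@12, authorship 44.11..22..33

Answer: fthftspftscft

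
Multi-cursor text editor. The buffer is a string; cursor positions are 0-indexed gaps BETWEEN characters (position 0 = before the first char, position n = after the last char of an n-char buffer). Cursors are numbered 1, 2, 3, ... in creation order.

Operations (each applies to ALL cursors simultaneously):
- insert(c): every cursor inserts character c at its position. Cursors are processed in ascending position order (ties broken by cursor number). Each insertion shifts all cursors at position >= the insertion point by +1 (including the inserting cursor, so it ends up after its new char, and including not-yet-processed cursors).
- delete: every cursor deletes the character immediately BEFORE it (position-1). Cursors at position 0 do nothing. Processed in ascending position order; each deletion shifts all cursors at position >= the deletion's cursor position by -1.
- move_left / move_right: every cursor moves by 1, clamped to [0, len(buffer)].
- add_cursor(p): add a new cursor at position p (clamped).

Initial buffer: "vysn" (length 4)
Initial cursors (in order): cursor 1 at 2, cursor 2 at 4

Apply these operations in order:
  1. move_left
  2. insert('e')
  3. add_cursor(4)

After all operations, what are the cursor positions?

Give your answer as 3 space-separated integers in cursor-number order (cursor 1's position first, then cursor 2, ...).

Answer: 2 5 4

Derivation:
After op 1 (move_left): buffer="vysn" (len 4), cursors c1@1 c2@3, authorship ....
After op 2 (insert('e')): buffer="veysen" (len 6), cursors c1@2 c2@5, authorship .1..2.
After op 3 (add_cursor(4)): buffer="veysen" (len 6), cursors c1@2 c3@4 c2@5, authorship .1..2.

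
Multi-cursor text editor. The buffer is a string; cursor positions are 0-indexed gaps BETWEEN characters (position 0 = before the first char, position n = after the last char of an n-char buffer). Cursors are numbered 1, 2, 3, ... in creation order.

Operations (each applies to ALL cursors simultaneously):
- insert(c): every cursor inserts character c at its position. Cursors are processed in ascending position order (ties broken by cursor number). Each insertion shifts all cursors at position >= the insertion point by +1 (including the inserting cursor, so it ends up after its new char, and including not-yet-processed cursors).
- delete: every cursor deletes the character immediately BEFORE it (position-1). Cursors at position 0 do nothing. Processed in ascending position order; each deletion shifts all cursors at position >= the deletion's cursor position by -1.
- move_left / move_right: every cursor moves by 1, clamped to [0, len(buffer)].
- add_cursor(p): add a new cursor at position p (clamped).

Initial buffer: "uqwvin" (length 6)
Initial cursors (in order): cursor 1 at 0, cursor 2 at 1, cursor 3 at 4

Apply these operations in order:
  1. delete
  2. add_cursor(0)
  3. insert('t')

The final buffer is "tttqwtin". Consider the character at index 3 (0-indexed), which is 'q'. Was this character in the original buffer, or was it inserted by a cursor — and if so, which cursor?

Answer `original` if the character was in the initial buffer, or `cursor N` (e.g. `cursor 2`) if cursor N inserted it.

After op 1 (delete): buffer="qwin" (len 4), cursors c1@0 c2@0 c3@2, authorship ....
After op 2 (add_cursor(0)): buffer="qwin" (len 4), cursors c1@0 c2@0 c4@0 c3@2, authorship ....
After op 3 (insert('t')): buffer="tttqwtin" (len 8), cursors c1@3 c2@3 c4@3 c3@6, authorship 124..3..
Authorship (.=original, N=cursor N): 1 2 4 . . 3 . .
Index 3: author = original

Answer: original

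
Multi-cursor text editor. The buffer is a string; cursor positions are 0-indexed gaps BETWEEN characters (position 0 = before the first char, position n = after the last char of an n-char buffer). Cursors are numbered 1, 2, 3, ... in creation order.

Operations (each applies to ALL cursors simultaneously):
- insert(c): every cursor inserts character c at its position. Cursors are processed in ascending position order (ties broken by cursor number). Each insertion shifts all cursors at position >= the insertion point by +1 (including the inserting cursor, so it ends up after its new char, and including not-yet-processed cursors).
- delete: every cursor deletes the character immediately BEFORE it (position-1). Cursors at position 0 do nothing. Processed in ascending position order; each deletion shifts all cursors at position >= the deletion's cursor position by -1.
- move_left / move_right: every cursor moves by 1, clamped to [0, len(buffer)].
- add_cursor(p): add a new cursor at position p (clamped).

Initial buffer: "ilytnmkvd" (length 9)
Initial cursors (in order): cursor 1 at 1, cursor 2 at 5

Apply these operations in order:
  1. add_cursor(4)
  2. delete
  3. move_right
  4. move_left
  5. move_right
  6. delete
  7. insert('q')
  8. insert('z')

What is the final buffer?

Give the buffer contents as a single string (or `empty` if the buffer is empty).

Answer: qqqzzzkvd

Derivation:
After op 1 (add_cursor(4)): buffer="ilytnmkvd" (len 9), cursors c1@1 c3@4 c2@5, authorship .........
After op 2 (delete): buffer="lymkvd" (len 6), cursors c1@0 c2@2 c3@2, authorship ......
After op 3 (move_right): buffer="lymkvd" (len 6), cursors c1@1 c2@3 c3@3, authorship ......
After op 4 (move_left): buffer="lymkvd" (len 6), cursors c1@0 c2@2 c3@2, authorship ......
After op 5 (move_right): buffer="lymkvd" (len 6), cursors c1@1 c2@3 c3@3, authorship ......
After op 6 (delete): buffer="kvd" (len 3), cursors c1@0 c2@0 c3@0, authorship ...
After op 7 (insert('q')): buffer="qqqkvd" (len 6), cursors c1@3 c2@3 c3@3, authorship 123...
After op 8 (insert('z')): buffer="qqqzzzkvd" (len 9), cursors c1@6 c2@6 c3@6, authorship 123123...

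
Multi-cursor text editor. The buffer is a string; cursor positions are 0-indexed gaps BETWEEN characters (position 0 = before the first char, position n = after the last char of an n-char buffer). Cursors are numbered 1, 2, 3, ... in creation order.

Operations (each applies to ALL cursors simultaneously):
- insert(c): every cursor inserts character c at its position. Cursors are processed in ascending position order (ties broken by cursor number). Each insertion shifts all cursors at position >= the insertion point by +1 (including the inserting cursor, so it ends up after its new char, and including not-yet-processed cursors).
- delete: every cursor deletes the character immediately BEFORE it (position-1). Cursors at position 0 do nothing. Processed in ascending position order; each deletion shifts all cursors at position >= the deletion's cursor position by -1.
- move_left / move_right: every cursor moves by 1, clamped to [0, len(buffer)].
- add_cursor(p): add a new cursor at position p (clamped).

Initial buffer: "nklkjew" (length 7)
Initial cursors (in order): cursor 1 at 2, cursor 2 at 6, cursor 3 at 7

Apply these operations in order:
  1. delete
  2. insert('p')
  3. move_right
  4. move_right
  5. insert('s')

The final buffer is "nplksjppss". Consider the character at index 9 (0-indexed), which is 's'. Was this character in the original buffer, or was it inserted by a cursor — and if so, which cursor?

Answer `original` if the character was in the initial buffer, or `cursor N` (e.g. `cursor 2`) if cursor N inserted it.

After op 1 (delete): buffer="nlkj" (len 4), cursors c1@1 c2@4 c3@4, authorship ....
After op 2 (insert('p')): buffer="nplkjpp" (len 7), cursors c1@2 c2@7 c3@7, authorship .1...23
After op 3 (move_right): buffer="nplkjpp" (len 7), cursors c1@3 c2@7 c3@7, authorship .1...23
After op 4 (move_right): buffer="nplkjpp" (len 7), cursors c1@4 c2@7 c3@7, authorship .1...23
After op 5 (insert('s')): buffer="nplksjppss" (len 10), cursors c1@5 c2@10 c3@10, authorship .1..1.2323
Authorship (.=original, N=cursor N): . 1 . . 1 . 2 3 2 3
Index 9: author = 3

Answer: cursor 3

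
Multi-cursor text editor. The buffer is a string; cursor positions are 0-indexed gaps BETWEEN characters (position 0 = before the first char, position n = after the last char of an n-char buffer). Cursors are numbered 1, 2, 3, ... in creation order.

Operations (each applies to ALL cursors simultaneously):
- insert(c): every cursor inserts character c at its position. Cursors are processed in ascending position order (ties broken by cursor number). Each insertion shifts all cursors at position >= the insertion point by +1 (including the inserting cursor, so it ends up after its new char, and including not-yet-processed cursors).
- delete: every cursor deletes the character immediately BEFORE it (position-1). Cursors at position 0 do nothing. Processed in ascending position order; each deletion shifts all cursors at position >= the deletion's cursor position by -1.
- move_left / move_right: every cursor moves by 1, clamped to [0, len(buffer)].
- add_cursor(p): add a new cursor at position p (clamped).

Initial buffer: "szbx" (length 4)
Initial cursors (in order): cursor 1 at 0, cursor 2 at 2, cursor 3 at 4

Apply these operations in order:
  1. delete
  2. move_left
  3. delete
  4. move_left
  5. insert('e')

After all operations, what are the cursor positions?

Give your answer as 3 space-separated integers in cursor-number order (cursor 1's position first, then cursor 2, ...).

After op 1 (delete): buffer="sb" (len 2), cursors c1@0 c2@1 c3@2, authorship ..
After op 2 (move_left): buffer="sb" (len 2), cursors c1@0 c2@0 c3@1, authorship ..
After op 3 (delete): buffer="b" (len 1), cursors c1@0 c2@0 c3@0, authorship .
After op 4 (move_left): buffer="b" (len 1), cursors c1@0 c2@0 c3@0, authorship .
After op 5 (insert('e')): buffer="eeeb" (len 4), cursors c1@3 c2@3 c3@3, authorship 123.

Answer: 3 3 3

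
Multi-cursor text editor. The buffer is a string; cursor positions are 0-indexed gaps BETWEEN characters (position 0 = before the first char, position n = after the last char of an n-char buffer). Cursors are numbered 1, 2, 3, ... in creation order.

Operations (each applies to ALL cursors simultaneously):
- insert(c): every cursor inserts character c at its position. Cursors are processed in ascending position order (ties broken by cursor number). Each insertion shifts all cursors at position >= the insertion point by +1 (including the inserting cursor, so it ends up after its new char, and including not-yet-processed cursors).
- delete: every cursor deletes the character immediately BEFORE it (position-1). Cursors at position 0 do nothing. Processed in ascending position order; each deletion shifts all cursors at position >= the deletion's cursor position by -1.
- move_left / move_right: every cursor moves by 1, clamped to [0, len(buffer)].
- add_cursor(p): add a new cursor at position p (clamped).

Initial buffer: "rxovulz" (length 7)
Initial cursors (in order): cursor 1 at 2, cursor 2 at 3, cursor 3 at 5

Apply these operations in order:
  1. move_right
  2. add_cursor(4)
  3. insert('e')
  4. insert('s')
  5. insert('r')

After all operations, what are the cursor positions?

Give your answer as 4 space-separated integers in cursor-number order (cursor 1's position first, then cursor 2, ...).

After op 1 (move_right): buffer="rxovulz" (len 7), cursors c1@3 c2@4 c3@6, authorship .......
After op 2 (add_cursor(4)): buffer="rxovulz" (len 7), cursors c1@3 c2@4 c4@4 c3@6, authorship .......
After op 3 (insert('e')): buffer="rxoeveeulez" (len 11), cursors c1@4 c2@7 c4@7 c3@10, authorship ...1.24..3.
After op 4 (insert('s')): buffer="rxoesveessulesz" (len 15), cursors c1@5 c2@10 c4@10 c3@14, authorship ...11.2424..33.
After op 5 (insert('r')): buffer="rxoesrveessrrulesrz" (len 19), cursors c1@6 c2@13 c4@13 c3@18, authorship ...111.242424..333.

Answer: 6 13 18 13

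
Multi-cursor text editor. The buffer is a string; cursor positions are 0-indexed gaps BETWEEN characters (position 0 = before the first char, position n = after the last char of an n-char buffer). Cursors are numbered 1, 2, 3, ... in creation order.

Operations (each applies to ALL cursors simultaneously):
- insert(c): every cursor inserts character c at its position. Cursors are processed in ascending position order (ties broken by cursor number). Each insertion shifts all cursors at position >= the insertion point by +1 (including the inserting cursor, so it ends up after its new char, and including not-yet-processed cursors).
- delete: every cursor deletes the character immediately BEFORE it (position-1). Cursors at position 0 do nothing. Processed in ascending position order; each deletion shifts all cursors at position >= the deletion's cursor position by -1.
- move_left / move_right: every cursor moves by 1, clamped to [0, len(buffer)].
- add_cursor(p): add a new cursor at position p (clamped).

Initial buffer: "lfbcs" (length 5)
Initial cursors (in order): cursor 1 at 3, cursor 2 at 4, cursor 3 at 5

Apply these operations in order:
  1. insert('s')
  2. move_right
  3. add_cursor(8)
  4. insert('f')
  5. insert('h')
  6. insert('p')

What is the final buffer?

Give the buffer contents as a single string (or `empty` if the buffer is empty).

Answer: lfbscfhpssfhpsffhhpp

Derivation:
After op 1 (insert('s')): buffer="lfbscsss" (len 8), cursors c1@4 c2@6 c3@8, authorship ...1.2.3
After op 2 (move_right): buffer="lfbscsss" (len 8), cursors c1@5 c2@7 c3@8, authorship ...1.2.3
After op 3 (add_cursor(8)): buffer="lfbscsss" (len 8), cursors c1@5 c2@7 c3@8 c4@8, authorship ...1.2.3
After op 4 (insert('f')): buffer="lfbscfssfsff" (len 12), cursors c1@6 c2@9 c3@12 c4@12, authorship ...1.12.2334
After op 5 (insert('h')): buffer="lfbscfhssfhsffhh" (len 16), cursors c1@7 c2@11 c3@16 c4@16, authorship ...1.112.2233434
After op 6 (insert('p')): buffer="lfbscfhpssfhpsffhhpp" (len 20), cursors c1@8 c2@13 c3@20 c4@20, authorship ...1.1112.2223343434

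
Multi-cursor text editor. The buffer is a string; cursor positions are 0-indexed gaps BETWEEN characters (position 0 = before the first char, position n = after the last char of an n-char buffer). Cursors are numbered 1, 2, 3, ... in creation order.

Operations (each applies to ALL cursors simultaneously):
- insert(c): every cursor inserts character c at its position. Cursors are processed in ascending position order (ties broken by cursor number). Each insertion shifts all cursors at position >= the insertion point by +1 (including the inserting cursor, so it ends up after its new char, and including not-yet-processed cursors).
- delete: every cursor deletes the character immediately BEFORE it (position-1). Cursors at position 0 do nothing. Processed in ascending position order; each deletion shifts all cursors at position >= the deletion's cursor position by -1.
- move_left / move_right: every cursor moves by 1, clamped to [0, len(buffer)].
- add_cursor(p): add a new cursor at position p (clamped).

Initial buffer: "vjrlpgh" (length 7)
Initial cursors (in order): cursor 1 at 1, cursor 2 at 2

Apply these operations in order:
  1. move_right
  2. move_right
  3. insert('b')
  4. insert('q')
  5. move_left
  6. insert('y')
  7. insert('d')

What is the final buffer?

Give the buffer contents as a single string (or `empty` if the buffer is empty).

Answer: vjrbydqlbydqpgh

Derivation:
After op 1 (move_right): buffer="vjrlpgh" (len 7), cursors c1@2 c2@3, authorship .......
After op 2 (move_right): buffer="vjrlpgh" (len 7), cursors c1@3 c2@4, authorship .......
After op 3 (insert('b')): buffer="vjrblbpgh" (len 9), cursors c1@4 c2@6, authorship ...1.2...
After op 4 (insert('q')): buffer="vjrbqlbqpgh" (len 11), cursors c1@5 c2@8, authorship ...11.22...
After op 5 (move_left): buffer="vjrbqlbqpgh" (len 11), cursors c1@4 c2@7, authorship ...11.22...
After op 6 (insert('y')): buffer="vjrbyqlbyqpgh" (len 13), cursors c1@5 c2@9, authorship ...111.222...
After op 7 (insert('d')): buffer="vjrbydqlbydqpgh" (len 15), cursors c1@6 c2@11, authorship ...1111.2222...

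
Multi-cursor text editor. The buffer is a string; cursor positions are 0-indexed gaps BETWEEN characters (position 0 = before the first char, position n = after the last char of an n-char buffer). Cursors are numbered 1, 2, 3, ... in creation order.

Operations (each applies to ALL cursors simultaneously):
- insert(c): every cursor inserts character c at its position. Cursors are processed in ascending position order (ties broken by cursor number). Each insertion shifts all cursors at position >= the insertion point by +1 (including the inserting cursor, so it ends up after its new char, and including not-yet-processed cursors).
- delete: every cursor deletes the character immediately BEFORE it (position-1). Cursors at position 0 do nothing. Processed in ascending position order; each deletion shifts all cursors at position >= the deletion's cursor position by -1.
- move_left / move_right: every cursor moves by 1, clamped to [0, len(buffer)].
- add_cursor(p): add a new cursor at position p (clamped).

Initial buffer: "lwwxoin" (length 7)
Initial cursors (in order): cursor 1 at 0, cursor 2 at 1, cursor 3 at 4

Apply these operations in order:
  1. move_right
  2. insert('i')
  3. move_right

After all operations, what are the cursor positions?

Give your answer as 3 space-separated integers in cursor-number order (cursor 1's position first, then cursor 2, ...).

Answer: 3 5 9

Derivation:
After op 1 (move_right): buffer="lwwxoin" (len 7), cursors c1@1 c2@2 c3@5, authorship .......
After op 2 (insert('i')): buffer="liwiwxoiin" (len 10), cursors c1@2 c2@4 c3@8, authorship .1.2...3..
After op 3 (move_right): buffer="liwiwxoiin" (len 10), cursors c1@3 c2@5 c3@9, authorship .1.2...3..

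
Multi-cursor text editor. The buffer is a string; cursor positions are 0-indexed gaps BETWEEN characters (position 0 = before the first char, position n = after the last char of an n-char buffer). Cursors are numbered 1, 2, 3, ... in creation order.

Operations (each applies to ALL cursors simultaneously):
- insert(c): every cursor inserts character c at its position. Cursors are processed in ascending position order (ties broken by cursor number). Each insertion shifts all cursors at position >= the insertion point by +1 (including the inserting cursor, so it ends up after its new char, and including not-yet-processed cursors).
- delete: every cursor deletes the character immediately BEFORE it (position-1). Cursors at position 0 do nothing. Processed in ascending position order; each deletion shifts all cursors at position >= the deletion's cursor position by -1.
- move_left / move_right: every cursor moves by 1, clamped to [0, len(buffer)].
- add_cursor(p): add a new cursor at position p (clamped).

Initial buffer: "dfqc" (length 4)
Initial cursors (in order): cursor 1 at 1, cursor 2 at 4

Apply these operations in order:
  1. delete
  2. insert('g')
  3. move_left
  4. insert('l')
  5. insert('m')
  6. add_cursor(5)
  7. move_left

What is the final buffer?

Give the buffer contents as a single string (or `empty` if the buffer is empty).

After op 1 (delete): buffer="fq" (len 2), cursors c1@0 c2@2, authorship ..
After op 2 (insert('g')): buffer="gfqg" (len 4), cursors c1@1 c2@4, authorship 1..2
After op 3 (move_left): buffer="gfqg" (len 4), cursors c1@0 c2@3, authorship 1..2
After op 4 (insert('l')): buffer="lgfqlg" (len 6), cursors c1@1 c2@5, authorship 11..22
After op 5 (insert('m')): buffer="lmgfqlmg" (len 8), cursors c1@2 c2@7, authorship 111..222
After op 6 (add_cursor(5)): buffer="lmgfqlmg" (len 8), cursors c1@2 c3@5 c2@7, authorship 111..222
After op 7 (move_left): buffer="lmgfqlmg" (len 8), cursors c1@1 c3@4 c2@6, authorship 111..222

Answer: lmgfqlmg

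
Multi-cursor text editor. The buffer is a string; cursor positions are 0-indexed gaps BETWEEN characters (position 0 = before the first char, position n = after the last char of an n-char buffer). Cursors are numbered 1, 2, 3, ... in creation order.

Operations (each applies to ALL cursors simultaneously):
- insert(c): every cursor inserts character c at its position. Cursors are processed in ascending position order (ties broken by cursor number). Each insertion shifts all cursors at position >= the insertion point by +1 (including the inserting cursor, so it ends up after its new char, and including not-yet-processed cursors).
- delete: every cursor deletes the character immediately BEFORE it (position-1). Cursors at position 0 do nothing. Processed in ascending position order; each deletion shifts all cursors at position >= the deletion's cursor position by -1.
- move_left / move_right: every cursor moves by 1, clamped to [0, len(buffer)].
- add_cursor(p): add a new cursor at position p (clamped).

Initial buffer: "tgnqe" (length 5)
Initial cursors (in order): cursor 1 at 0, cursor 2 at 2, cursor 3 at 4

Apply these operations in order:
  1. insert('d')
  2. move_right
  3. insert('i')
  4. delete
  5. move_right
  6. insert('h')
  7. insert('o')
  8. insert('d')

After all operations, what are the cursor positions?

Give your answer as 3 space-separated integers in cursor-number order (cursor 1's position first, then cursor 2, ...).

Answer: 6 12 17

Derivation:
After op 1 (insert('d')): buffer="dtgdnqde" (len 8), cursors c1@1 c2@4 c3@7, authorship 1..2..3.
After op 2 (move_right): buffer="dtgdnqde" (len 8), cursors c1@2 c2@5 c3@8, authorship 1..2..3.
After op 3 (insert('i')): buffer="dtigdniqdei" (len 11), cursors c1@3 c2@7 c3@11, authorship 1.1.2.2.3.3
After op 4 (delete): buffer="dtgdnqde" (len 8), cursors c1@2 c2@5 c3@8, authorship 1..2..3.
After op 5 (move_right): buffer="dtgdnqde" (len 8), cursors c1@3 c2@6 c3@8, authorship 1..2..3.
After op 6 (insert('h')): buffer="dtghdnqhdeh" (len 11), cursors c1@4 c2@8 c3@11, authorship 1..12..23.3
After op 7 (insert('o')): buffer="dtghodnqhodeho" (len 14), cursors c1@5 c2@10 c3@14, authorship 1..112..223.33
After op 8 (insert('d')): buffer="dtghoddnqhoddehod" (len 17), cursors c1@6 c2@12 c3@17, authorship 1..1112..2223.333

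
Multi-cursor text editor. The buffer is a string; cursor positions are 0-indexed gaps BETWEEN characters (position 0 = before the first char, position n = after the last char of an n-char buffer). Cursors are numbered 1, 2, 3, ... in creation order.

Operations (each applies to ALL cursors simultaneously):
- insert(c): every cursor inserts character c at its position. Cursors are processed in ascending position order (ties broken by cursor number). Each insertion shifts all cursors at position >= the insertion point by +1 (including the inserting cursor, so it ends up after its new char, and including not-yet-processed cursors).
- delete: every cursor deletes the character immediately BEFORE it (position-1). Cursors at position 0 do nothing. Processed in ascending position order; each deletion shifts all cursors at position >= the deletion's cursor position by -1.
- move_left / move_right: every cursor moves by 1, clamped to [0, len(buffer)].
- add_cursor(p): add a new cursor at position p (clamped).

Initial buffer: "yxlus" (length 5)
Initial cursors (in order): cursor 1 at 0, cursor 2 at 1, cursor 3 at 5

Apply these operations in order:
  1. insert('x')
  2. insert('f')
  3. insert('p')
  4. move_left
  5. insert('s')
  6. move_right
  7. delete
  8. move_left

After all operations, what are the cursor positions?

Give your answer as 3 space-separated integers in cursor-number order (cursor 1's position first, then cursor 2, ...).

After op 1 (insert('x')): buffer="xyxxlusx" (len 8), cursors c1@1 c2@3 c3@8, authorship 1.2....3
After op 2 (insert('f')): buffer="xfyxfxlusxf" (len 11), cursors c1@2 c2@5 c3@11, authorship 11.22....33
After op 3 (insert('p')): buffer="xfpyxfpxlusxfp" (len 14), cursors c1@3 c2@7 c3@14, authorship 111.222....333
After op 4 (move_left): buffer="xfpyxfpxlusxfp" (len 14), cursors c1@2 c2@6 c3@13, authorship 111.222....333
After op 5 (insert('s')): buffer="xfspyxfspxlusxfsp" (len 17), cursors c1@3 c2@8 c3@16, authorship 1111.2222....3333
After op 6 (move_right): buffer="xfspyxfspxlusxfsp" (len 17), cursors c1@4 c2@9 c3@17, authorship 1111.2222....3333
After op 7 (delete): buffer="xfsyxfsxlusxfs" (len 14), cursors c1@3 c2@7 c3@14, authorship 111.222....333
After op 8 (move_left): buffer="xfsyxfsxlusxfs" (len 14), cursors c1@2 c2@6 c3@13, authorship 111.222....333

Answer: 2 6 13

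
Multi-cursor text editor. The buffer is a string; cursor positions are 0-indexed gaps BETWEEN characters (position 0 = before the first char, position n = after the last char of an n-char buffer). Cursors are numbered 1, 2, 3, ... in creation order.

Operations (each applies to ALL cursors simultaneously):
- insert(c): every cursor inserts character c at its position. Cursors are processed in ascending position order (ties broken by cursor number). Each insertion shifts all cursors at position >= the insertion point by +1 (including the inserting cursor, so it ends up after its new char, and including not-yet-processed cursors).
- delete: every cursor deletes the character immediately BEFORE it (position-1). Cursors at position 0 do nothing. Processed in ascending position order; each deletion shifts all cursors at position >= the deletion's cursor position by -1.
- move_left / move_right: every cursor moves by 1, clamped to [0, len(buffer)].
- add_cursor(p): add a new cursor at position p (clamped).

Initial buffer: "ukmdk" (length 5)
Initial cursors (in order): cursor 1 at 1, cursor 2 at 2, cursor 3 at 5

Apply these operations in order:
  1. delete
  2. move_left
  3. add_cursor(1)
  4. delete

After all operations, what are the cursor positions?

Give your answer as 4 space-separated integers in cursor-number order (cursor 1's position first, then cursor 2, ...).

Answer: 0 0 0 0

Derivation:
After op 1 (delete): buffer="md" (len 2), cursors c1@0 c2@0 c3@2, authorship ..
After op 2 (move_left): buffer="md" (len 2), cursors c1@0 c2@0 c3@1, authorship ..
After op 3 (add_cursor(1)): buffer="md" (len 2), cursors c1@0 c2@0 c3@1 c4@1, authorship ..
After op 4 (delete): buffer="d" (len 1), cursors c1@0 c2@0 c3@0 c4@0, authorship .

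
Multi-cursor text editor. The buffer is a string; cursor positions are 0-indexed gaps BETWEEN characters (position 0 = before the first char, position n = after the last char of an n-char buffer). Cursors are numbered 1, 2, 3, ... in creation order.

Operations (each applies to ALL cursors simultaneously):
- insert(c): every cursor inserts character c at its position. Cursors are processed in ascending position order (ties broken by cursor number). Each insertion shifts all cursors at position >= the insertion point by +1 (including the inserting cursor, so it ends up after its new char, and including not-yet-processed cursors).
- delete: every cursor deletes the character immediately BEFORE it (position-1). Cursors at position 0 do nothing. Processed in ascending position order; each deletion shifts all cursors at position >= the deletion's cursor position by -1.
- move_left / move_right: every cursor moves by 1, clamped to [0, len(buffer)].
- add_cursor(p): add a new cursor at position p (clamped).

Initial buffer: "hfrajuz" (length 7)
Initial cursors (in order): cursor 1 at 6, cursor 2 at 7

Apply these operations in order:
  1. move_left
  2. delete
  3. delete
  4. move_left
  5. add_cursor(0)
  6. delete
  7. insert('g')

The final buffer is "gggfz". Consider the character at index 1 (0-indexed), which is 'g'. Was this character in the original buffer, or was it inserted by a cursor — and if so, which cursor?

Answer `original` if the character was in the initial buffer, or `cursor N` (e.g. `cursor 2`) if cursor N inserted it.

After op 1 (move_left): buffer="hfrajuz" (len 7), cursors c1@5 c2@6, authorship .......
After op 2 (delete): buffer="hfraz" (len 5), cursors c1@4 c2@4, authorship .....
After op 3 (delete): buffer="hfz" (len 3), cursors c1@2 c2@2, authorship ...
After op 4 (move_left): buffer="hfz" (len 3), cursors c1@1 c2@1, authorship ...
After op 5 (add_cursor(0)): buffer="hfz" (len 3), cursors c3@0 c1@1 c2@1, authorship ...
After op 6 (delete): buffer="fz" (len 2), cursors c1@0 c2@0 c3@0, authorship ..
After op 7 (insert('g')): buffer="gggfz" (len 5), cursors c1@3 c2@3 c3@3, authorship 123..
Authorship (.=original, N=cursor N): 1 2 3 . .
Index 1: author = 2

Answer: cursor 2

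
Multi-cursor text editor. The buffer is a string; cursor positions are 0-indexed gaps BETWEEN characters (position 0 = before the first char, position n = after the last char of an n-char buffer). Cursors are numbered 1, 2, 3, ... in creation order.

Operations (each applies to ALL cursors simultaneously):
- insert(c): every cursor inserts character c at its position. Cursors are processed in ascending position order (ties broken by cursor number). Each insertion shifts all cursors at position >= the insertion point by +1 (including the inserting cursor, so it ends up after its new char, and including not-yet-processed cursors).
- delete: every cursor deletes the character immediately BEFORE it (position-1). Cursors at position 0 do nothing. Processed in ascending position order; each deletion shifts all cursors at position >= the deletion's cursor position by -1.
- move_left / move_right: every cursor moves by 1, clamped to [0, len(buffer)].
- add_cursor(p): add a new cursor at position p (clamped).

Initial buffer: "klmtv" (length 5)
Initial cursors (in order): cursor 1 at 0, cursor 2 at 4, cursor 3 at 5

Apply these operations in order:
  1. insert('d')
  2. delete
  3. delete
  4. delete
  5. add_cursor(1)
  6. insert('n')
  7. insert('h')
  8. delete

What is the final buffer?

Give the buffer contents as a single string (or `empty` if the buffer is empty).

Answer: nknnn

Derivation:
After op 1 (insert('d')): buffer="dklmtdvd" (len 8), cursors c1@1 c2@6 c3@8, authorship 1....2.3
After op 2 (delete): buffer="klmtv" (len 5), cursors c1@0 c2@4 c3@5, authorship .....
After op 3 (delete): buffer="klm" (len 3), cursors c1@0 c2@3 c3@3, authorship ...
After op 4 (delete): buffer="k" (len 1), cursors c1@0 c2@1 c3@1, authorship .
After op 5 (add_cursor(1)): buffer="k" (len 1), cursors c1@0 c2@1 c3@1 c4@1, authorship .
After op 6 (insert('n')): buffer="nknnn" (len 5), cursors c1@1 c2@5 c3@5 c4@5, authorship 1.234
After op 7 (insert('h')): buffer="nhknnnhhh" (len 9), cursors c1@2 c2@9 c3@9 c4@9, authorship 11.234234
After op 8 (delete): buffer="nknnn" (len 5), cursors c1@1 c2@5 c3@5 c4@5, authorship 1.234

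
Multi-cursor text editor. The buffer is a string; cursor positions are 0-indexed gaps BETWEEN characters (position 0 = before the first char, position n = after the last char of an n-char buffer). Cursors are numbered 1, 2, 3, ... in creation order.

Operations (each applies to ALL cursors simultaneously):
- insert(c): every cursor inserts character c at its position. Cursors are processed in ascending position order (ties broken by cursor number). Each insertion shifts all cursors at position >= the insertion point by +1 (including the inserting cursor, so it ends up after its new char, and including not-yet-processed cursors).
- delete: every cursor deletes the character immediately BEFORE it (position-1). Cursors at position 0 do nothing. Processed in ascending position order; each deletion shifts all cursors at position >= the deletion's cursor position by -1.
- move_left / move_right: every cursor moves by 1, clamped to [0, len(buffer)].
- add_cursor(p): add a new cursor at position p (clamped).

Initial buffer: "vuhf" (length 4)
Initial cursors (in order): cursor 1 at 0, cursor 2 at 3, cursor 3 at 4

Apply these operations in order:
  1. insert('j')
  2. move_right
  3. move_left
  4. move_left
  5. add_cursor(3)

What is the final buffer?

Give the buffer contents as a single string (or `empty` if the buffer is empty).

Answer: jvuhjfj

Derivation:
After op 1 (insert('j')): buffer="jvuhjfj" (len 7), cursors c1@1 c2@5 c3@7, authorship 1...2.3
After op 2 (move_right): buffer="jvuhjfj" (len 7), cursors c1@2 c2@6 c3@7, authorship 1...2.3
After op 3 (move_left): buffer="jvuhjfj" (len 7), cursors c1@1 c2@5 c3@6, authorship 1...2.3
After op 4 (move_left): buffer="jvuhjfj" (len 7), cursors c1@0 c2@4 c3@5, authorship 1...2.3
After op 5 (add_cursor(3)): buffer="jvuhjfj" (len 7), cursors c1@0 c4@3 c2@4 c3@5, authorship 1...2.3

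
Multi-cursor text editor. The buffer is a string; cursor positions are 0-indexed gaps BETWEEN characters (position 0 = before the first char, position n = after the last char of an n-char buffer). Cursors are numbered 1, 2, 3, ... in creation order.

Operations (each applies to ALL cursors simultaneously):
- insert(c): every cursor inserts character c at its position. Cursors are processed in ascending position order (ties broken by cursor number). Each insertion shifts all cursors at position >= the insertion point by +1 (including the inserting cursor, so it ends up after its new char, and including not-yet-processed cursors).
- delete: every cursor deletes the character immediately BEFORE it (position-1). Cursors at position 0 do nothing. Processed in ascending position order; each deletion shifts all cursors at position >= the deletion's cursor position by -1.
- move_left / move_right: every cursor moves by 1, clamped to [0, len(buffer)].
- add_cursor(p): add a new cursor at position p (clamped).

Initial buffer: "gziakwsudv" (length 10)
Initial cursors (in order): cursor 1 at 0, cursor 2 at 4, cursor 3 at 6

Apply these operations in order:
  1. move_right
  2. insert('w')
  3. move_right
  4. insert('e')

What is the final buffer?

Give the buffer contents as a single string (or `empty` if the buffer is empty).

Answer: gwzeiakwweswuedv

Derivation:
After op 1 (move_right): buffer="gziakwsudv" (len 10), cursors c1@1 c2@5 c3@7, authorship ..........
After op 2 (insert('w')): buffer="gwziakwwswudv" (len 13), cursors c1@2 c2@7 c3@10, authorship .1....2..3...
After op 3 (move_right): buffer="gwziakwwswudv" (len 13), cursors c1@3 c2@8 c3@11, authorship .1....2..3...
After op 4 (insert('e')): buffer="gwzeiakwweswuedv" (len 16), cursors c1@4 c2@10 c3@14, authorship .1.1...2.2.3.3..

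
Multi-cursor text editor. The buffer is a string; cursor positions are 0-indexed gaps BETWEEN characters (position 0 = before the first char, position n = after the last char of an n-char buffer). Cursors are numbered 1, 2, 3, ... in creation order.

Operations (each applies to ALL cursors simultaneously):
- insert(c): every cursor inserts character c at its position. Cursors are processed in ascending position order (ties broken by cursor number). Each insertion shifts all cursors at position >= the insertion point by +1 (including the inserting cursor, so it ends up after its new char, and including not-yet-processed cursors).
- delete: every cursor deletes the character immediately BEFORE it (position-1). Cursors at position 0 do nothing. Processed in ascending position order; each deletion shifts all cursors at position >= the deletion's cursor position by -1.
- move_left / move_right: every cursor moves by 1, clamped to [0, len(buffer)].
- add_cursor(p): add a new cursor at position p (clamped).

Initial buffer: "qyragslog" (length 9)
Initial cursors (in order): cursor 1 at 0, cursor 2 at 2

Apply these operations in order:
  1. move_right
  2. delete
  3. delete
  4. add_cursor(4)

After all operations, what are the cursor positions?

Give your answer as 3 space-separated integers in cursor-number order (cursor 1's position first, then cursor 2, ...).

Answer: 0 0 4

Derivation:
After op 1 (move_right): buffer="qyragslog" (len 9), cursors c1@1 c2@3, authorship .........
After op 2 (delete): buffer="yagslog" (len 7), cursors c1@0 c2@1, authorship .......
After op 3 (delete): buffer="agslog" (len 6), cursors c1@0 c2@0, authorship ......
After op 4 (add_cursor(4)): buffer="agslog" (len 6), cursors c1@0 c2@0 c3@4, authorship ......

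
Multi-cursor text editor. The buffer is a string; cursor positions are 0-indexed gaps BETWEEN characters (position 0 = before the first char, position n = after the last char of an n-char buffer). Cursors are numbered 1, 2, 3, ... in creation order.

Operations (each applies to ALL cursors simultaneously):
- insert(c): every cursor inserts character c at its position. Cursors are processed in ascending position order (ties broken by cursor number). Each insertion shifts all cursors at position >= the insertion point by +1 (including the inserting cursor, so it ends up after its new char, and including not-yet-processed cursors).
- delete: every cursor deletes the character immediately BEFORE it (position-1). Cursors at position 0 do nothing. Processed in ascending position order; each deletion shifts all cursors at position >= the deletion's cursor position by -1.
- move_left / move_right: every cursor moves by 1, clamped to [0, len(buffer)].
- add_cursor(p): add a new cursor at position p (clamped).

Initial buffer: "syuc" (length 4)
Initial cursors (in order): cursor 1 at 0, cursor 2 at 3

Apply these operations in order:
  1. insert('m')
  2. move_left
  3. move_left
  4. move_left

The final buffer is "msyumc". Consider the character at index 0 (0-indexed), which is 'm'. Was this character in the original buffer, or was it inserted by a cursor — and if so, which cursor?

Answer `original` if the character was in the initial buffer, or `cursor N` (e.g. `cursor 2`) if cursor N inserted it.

After op 1 (insert('m')): buffer="msyumc" (len 6), cursors c1@1 c2@5, authorship 1...2.
After op 2 (move_left): buffer="msyumc" (len 6), cursors c1@0 c2@4, authorship 1...2.
After op 3 (move_left): buffer="msyumc" (len 6), cursors c1@0 c2@3, authorship 1...2.
After op 4 (move_left): buffer="msyumc" (len 6), cursors c1@0 c2@2, authorship 1...2.
Authorship (.=original, N=cursor N): 1 . . . 2 .
Index 0: author = 1

Answer: cursor 1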